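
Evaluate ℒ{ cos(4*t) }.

s/(s^2 + 16)

L{cos(4t)} = s/(s^2 + 16).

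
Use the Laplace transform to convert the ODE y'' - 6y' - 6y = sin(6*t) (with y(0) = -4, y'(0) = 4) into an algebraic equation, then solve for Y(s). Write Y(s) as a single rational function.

Take the Laplace transform of both sides.
With L{y''} = s^2 Y - s·y(0) - y'(0) and L{y'} = sY - y(0), with y(0) = -4, y'(0) = 4: the LHS transforms to (s^2 - 6*s - 6)Y - (-4*s + 28).
The right side is L{sin(6*t)} = 6/(s^2 + 36).
So (s^2 - 6*s - 6)Y = 6/(s^2 + 36) + (-4*s + 28).
Solve for Y(s) and write it as one ratio of polynomials.

Y(s) = (-4*s^3 + 28*s^2 - 144*s + 1014)/(s^4 - 6*s^3 + 30*s^2 - 216*s - 216)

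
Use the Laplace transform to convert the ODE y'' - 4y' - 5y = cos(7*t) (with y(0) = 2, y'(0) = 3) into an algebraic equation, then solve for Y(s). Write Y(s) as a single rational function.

Y(s) = (2*s^3 - 5*s^2 + 99*s - 245)/(s^4 - 4*s^3 + 44*s^2 - 196*s - 245)

Apply the Laplace transform to the equation.
The derivative rules (L{y''} = s^2 Y - s·y(0) - y'(0) and L{y'} = sY - y(0), with y(0) = 2, y'(0) = 3) turn the left side into (s^2 - 4*s - 5)Y - (2*s - 5).
The right side is L{cos(7*t)} = s/(s^2 + 49).
So (s^2 - 4*s - 5)Y = s/(s^2 + 49) + (2*s - 5).
Solve for Y(s) and write it as one ratio of polynomials.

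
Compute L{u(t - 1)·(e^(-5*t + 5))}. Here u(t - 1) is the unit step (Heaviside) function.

exp(-s)/(s + 5)

By the second shifting theorem, L{u(t - c)·g(t - c)} = e^(-cs)·G(s) with c = 1 and G(s) = L{g(t)}.
L{e^(-5t)} = 1/(s + 5).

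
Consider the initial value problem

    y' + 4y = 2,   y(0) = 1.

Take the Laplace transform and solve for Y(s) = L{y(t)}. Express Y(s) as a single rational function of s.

Laplace-transform each side.
The derivative rules (L{y'} = sY - y(0) = sY - 1) turn the left side into (s + 4)Y - (1).
The right side is L{2} = 2/s.
So (s + 4)Y = 2/s + (1).
Isolate Y and clear denominators.

Y(s) = (s + 2)/(s^2 + 4*s)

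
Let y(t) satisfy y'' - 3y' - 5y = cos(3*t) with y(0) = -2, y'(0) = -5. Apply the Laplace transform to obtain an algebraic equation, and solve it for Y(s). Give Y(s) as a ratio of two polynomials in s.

Y(s) = (-2*s^3 + s^2 - 17*s + 9)/(s^4 - 3*s^3 + 4*s^2 - 27*s - 45)

Take the Laplace transform of both sides.
Using L{y''} = s^2 Y - s·y(0) - y'(0) and L{y'} = sY - y(0), with y(0) = -2, y'(0) = -5, the left side becomes (s^2 - 3*s - 5)Y - (-2*s + 1).
The right side is L{cos(3*t)} = s/(s^2 + 9).
So (s^2 - 3*s - 5)Y = s/(s^2 + 9) + (-2*s + 1).
Solve for Y(s) and write it as one ratio of polynomials.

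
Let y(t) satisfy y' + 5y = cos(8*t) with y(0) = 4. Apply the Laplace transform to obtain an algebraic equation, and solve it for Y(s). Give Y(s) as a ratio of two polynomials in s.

Y(s) = (4*s^2 + s + 256)/(s^3 + 5*s^2 + 64*s + 320)

Take the Laplace transform of both sides.
The derivative rules (L{y'} = sY - y(0) = sY - 4) turn the left side into (s + 5)Y - (4).
The right side is L{cos(8*t)} = s/(s^2 + 64).
So (s + 5)Y = s/(s^2 + 64) + (4).
Solve for Y(s) and write it as one ratio of polynomials.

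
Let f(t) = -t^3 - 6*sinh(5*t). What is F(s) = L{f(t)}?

F(s) = -30/(s^2 - 25) - 6/s^4

By linearity of the Laplace transform, transform each term separately.
(-6)·[L{sinh(5t)} = 5/(s^2 - 25)]; (-1)·[L{t^3} = 3!/s^4 = 6/s^4].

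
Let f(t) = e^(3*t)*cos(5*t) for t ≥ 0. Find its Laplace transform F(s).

F(s) = (s - 3)/((s - 3)^2 + 25)

L{cos(5t)} = s/(s^2 + 25).
By the first shifting theorem, multiplying by e^(3t) replaces s with s - 3.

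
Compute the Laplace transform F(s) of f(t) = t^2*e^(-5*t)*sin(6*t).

F(s) = 36*(s^2 + 10*s + 13)/(s^2 + 10*s + 61)^3

L{sin(6t)} = 6/(s^2 + 36).
Multiplying by e^(-5t) shifts s → s + 5, so L{e^(-5*t)*sin(6*t)} = 6/((s + 5)^2 + 36).
Then apply L{t^2·g(t)} = (-1)^2 d^2/ds^2[G(s)] with G(s) = 6/((s + 5)^2 + 36):
differentiating 2 times and applying the sign gives 36*(s^2 + 10*s + 13)/(s^2 + 10*s + 61)^3.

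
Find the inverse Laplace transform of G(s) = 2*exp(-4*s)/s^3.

Heaviside(t - 4)*((t - 4)^2)

The factor e^(-4s) signals a time shift by c = 4 (second shifting theorem).
L{t^2} = 2!/s^3 = 2/s^3, so L^-1{2/s^3} = t^2.
Hence the inverse is u(t - 4) times that function evaluated at t - 4.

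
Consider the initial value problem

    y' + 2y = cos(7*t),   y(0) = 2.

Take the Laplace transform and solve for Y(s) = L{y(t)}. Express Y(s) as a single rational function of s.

Transform both sides with L{·}.
With L{y'} = sY - y(0) = sY - 2: the LHS transforms to (s + 2)Y - (2).
The right side is L{cos(7*t)} = s/(s^2 + 49).
So (s + 2)Y = s/(s^2 + 49) + (2).
Isolate Y and clear denominators.

Y(s) = (2*s^2 + s + 98)/(s^3 + 2*s^2 + 49*s + 98)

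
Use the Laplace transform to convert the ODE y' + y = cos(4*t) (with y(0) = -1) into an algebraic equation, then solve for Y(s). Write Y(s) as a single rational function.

Y(s) = (-s^2 + s - 16)/(s^3 + s^2 + 16*s + 16)

Laplace-transform each side.
The derivative rules (L{y'} = sY - y(0) = sY - (-1)) turn the left side into (s + 1)Y - (-1).
The right side is L{cos(4*t)} = s/(s^2 + 16).
So (s + 1)Y = s/(s^2 + 16) + (-1).
Isolate Y and clear denominators.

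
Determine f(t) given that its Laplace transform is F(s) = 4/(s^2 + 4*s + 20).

Rewrite the denominator: s^2 + 4*s + 20 = (s + 2)^2 + 16.
The form in (s + 2) signals a first-shifting-theorem factor e^(-2t).
Since L{sin(4t)} = 4/(s^2 + 16), the inverse is e^(-2*t)*sin(4*t).

f(t) = exp(-2*t)*sin(4*t)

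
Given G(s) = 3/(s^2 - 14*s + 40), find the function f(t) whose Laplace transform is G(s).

Rewrite the denominator: s^2 - 14*s + 40 = (s - 7)^2 - 9.
The form in (s - 7) signals a first-shifting-theorem factor e^(7t).
Since L{sinh(3t)} = 3/(s^2 - 9), the inverse is exp(7*t)*sinh(3*t).

f(t) = exp(7*t)*sinh(3*t)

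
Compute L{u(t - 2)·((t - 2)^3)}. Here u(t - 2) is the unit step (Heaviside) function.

By the second shifting theorem, L{u(t - c)·g(t - c)} = e^(-cs)·G(s) with c = 2 and G(s) = L{g(t)}.
L{t^3} = 3!/s^4 = 6/s^4.

6*exp(-2*s)/s^4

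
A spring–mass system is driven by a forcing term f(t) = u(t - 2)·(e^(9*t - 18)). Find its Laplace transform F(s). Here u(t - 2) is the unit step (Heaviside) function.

By the second shifting theorem, L{u(t - c)·g(t - c)} = e^(-cs)·G(s) with c = 2 and G(s) = L{g(t)}.
L{e^(9t)} = 1/(s - 9).

F(s) = exp(-2*s)/(s - 9)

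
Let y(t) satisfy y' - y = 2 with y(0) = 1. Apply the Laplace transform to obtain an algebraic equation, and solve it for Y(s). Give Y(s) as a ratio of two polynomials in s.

Y(s) = (s + 2)/(s^2 - s)

Laplace-transform each side.
Using L{y'} = sY - y(0) = sY - 1, the left side becomes (s - 1)Y - (1).
The right side is L{2} = 2/s.
So (s - 1)Y = 2/s + (1).
Isolate Y and clear denominators.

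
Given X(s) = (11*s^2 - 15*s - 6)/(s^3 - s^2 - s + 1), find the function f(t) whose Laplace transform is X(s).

f(t) = -5*t*exp(t) + 6*exp(t) + 5*exp(-t)

Factor the denominator: s^3 - s^2 - s + 1 = (s - 1)^2*(s + 1).
Partial fraction decomposition gives [6/(s - 1)] + [-5/(s - 1)^2] + [5/(s + 1)].
Invert each term: 6/(s - 1) ↔ 6e^(t); -5/(s - 1)^2 ↔ -5t·e^(t); 5/(s + 1) ↔ 5e^(-t).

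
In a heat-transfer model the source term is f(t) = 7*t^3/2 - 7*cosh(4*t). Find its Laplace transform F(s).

By linearity of the Laplace transform, transform each term separately.
(7/2)·[L{t^3} = 3!/s^4 = 6/s^4]; (-7)·[L{cosh(4t)} = s/(s^2 - 16)].

F(s) = -7*s/(s^2 - 16) + 21/s^4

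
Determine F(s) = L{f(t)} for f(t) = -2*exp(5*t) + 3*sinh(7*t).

Apply the Laplace transform termwise.
(-2)·[L{e^(5t)} = 1/(s - 5)]; (3)·[L{sinh(7t)} = 7/(s^2 - 49)].

F(s) = 21/(s^2 - 49) - 2/(s - 5)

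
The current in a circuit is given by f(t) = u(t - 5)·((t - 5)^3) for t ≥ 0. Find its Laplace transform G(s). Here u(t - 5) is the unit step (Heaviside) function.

By the second shifting theorem, L{u(t - c)·g(t - c)} = e^(-cs)·H(s) with c = 5 and H(s) = L{g(t)}.
L{t^3} = 3!/s^4 = 6/s^4.

G(s) = 6*exp(-5*s)/s^4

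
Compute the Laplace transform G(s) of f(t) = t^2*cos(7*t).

G(s) = 2*s*(s^2 - 147)/(s^2 + 49)^3

L{cos(7t)} = s/(s^2 + 49).
Then apply L{t^2·g(t)} = (-1)^2 d^2/ds^2[H(s)] with H(s) = s/(s^2 + 49):
differentiating 2 times and applying the sign gives 2*s*(s^2 - 147)/(s^2 + 49)^3.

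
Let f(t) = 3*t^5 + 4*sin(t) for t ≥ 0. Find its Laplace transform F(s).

F(s) = 4/(s^2 + 1) + 360/s^6

Apply the Laplace transform termwise.
(4)·[L{sin(t)} = 1/(s^2 + 1)]; (3)·[L{t^5} = 5!/s^6 = 120/s^6].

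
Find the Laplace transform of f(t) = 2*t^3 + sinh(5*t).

By linearity of the Laplace transform, transform each term separately.
(2)·[L{t^3} = 3!/s^4 = 6/s^4]; L{sinh(5t)} = 5/(s^2 - 25).

5/(s^2 - 25) + 12/s^4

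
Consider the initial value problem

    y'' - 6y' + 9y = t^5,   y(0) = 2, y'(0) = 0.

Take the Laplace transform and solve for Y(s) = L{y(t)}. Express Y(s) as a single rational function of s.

Y(s) = (2*s^7 - 12*s^6 + 120)/(s^8 - 6*s^7 + 9*s^6)

Transform both sides with L{·}.
With L{y''} = s^2 Y - s·y(0) - y'(0) and L{y'} = sY - y(0), with y(0) = 2, y'(0) = 0: the LHS transforms to (s^2 - 6*s + 9)Y - (2*s - 12).
The right side is L{t^5} = 120/s^6.
So (s^2 - 6*s + 9)Y = 120/s^6 + (2*s - 12).
Solve for Y(s) and write it as one ratio of polynomials.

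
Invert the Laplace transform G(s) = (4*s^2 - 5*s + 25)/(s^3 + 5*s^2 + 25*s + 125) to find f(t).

f(t) = -2*sin(5*t) + cos(5*t) + 3*exp(-5*t)

Factor the denominator: s^3 + 5*s^2 + 25*s + 125 = (s + 5)*(s^2 + 25).
Partial fraction decomposition gives [3/(s + 5)] + [s/(s^2 + 25)] + [-10/(s^2 + 25)].
Invert each term: 3/(s + 5) ↔ 3e^(-5t); 1·s/(s^2 + 25) ↔ cos(5t); -2·5/(s^2 + 25) ↔ -2sin(5t).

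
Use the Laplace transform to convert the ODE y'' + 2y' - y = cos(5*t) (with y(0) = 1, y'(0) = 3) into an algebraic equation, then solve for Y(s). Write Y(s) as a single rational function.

Y(s) = (s^3 + 5*s^2 + 26*s + 125)/(s^4 + 2*s^3 + 24*s^2 + 50*s - 25)

Take the Laplace transform of both sides.
With L{y''} = s^2 Y - s·y(0) - y'(0) and L{y'} = sY - y(0), with y(0) = 1, y'(0) = 3: the LHS transforms to (s^2 + 2*s - 1)Y - (s + 5).
The right side is L{cos(5*t)} = s/(s^2 + 25).
So (s^2 + 2*s - 1)Y = s/(s^2 + 25) + (s + 5).
Isolate Y and clear denominators.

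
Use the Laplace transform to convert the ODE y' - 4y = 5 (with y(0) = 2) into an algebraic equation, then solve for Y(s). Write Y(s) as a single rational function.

Transform both sides with L{·}.
With L{y'} = sY - y(0) = sY - 2: the LHS transforms to (s - 4)Y - (2).
The right side is L{5} = 5/s.
So (s - 4)Y = 5/s + (2).
Isolate Y and clear denominators.

Y(s) = (2*s + 5)/(s^2 - 4*s)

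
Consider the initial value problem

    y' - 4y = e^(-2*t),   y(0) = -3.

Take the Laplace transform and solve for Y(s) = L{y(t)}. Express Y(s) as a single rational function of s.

Transform both sides with L{·}.
With L{y'} = sY - y(0) = sY - (-3): the LHS transforms to (s - 4)Y - (-3).
The right side is L{e^(-2*t)} = 1/(s + 2).
So (s - 4)Y = 1/(s + 2) + (-3).
Divide through and combine into a single rational function.

Y(s) = (-3*s - 5)/(s^2 - 2*s - 8)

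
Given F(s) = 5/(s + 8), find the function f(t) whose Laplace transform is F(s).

f(t) = 5*exp(-8*t)

Since L{e^(-8t)} = 1/(s + 8), the inverse is e^(-8*t), scaled by 5.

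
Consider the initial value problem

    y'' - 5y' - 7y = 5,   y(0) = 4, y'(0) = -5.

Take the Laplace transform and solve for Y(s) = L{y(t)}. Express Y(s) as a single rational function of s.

Y(s) = (4*s^2 - 25*s + 5)/(s^3 - 5*s^2 - 7*s)

Take the Laplace transform of both sides.
With L{y''} = s^2 Y - s·y(0) - y'(0) and L{y'} = sY - y(0), with y(0) = 4, y'(0) = -5: the LHS transforms to (s^2 - 5*s - 7)Y - (4*s - 25).
The right side is L{5} = 5/s.
So (s^2 - 5*s - 7)Y = 5/s + (4*s - 25).
Isolate Y and clear denominators.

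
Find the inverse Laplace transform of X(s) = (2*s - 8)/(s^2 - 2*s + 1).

-6*t*exp(t) + 2*exp(t)

Factor the denominator: s^2 - 2*s + 1 = (s - 1)^2.
Partial fraction decomposition gives [2/(s - 1)] + [-6/(s - 1)^2].
Invert each term: 2/(s - 1) ↔ 2e^(t); -6/(s - 1)^2 ↔ -6t·e^(t).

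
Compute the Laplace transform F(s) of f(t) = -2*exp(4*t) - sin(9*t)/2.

F(s) = -9/(2*(s^2 + 81)) - 2/(s - 4)

The transform is linear, so treat each term independently.
(-1/2)·[L{sin(9t)} = 9/(s^2 + 81)]; (-2)·[L{e^(4t)} = 1/(s - 4)].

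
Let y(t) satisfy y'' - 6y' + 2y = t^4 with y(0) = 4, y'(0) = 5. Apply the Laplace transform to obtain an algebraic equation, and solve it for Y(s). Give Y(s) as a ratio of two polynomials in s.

Y(s) = (4*s^6 - 19*s^5 + 24)/(s^7 - 6*s^6 + 2*s^5)

Take the Laplace transform of both sides.
The derivative rules (L{y''} = s^2 Y - s·y(0) - y'(0) and L{y'} = sY - y(0), with y(0) = 4, y'(0) = 5) turn the left side into (s^2 - 6*s + 2)Y - (4*s - 19).
The right side is L{t^4} = 24/s^5.
So (s^2 - 6*s + 2)Y = 24/s^5 + (4*s - 19).
Solve for Y(s) and write it as one ratio of polynomials.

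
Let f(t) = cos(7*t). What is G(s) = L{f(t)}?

G(s) = s/(s^2 + 49)

L{cos(7t)} = s/(s^2 + 49).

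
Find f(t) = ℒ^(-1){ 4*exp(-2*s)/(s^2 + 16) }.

The factor e^(-2s) signals a time shift by c = 2 (second shifting theorem).
L{sin(4t)} = 4/(s^2 + 16), so L^-1{4/(s^2 + 16)} = sin(4*t).
Hence the inverse is u(t - 2) times that function evaluated at t - 2.

f(t) = Heaviside(t - 2)*(sin(4*t - 8))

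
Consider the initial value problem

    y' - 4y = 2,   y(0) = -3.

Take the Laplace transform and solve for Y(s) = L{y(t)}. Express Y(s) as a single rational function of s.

Transform both sides with L{·}.
The derivative rules (L{y'} = sY - y(0) = sY - (-3)) turn the left side into (s - 4)Y - (-3).
The right side is L{2} = 2/s.
So (s - 4)Y = 2/s + (-3).
Divide through and combine into a single rational function.

Y(s) = (-3*s + 2)/(s^2 - 4*s)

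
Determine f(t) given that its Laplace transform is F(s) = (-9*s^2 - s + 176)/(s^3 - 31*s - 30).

Factor the denominator: s^3 - 31*s - 30 = (s - 6)*(s + 1)*(s + 5).
Partial fraction decomposition gives [-1/(s + 5)] + [-2/(s - 6)] + [-6/(s + 1)].
Invert each term: -1/(s + 5) ↔ -e^(-5t); -2/(s - 6) ↔ -2e^(6t); -6/(s + 1) ↔ -6e^(-t).

f(t) = -2*exp(6*t) - 6*exp(-t) - exp(-5*t)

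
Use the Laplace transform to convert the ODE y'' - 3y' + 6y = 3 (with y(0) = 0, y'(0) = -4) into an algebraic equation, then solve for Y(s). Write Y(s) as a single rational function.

Y(s) = (-4*s + 3)/(s^3 - 3*s^2 + 6*s)

Take the Laplace transform of both sides.
With L{y''} = s^2 Y - s·y(0) - y'(0) and L{y'} = sY - y(0), with y(0) = 0, y'(0) = -4: the LHS transforms to (s^2 - 3*s + 6)Y - (-4).
The right side is L{3} = 3/s.
So (s^2 - 3*s + 6)Y = 3/s + (-4).
Divide through and combine into a single rational function.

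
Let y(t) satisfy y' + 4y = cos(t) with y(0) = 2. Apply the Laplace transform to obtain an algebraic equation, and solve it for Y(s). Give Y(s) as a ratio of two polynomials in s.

Transform both sides with L{·}.
With L{y'} = sY - y(0) = sY - 2: the LHS transforms to (s + 4)Y - (2).
The right side is L{cos(t)} = s/(s^2 + 1).
So (s + 4)Y = s/(s^2 + 1) + (2).
Divide through and combine into a single rational function.

Y(s) = (2*s^2 + s + 2)/(s^3 + 4*s^2 + s + 4)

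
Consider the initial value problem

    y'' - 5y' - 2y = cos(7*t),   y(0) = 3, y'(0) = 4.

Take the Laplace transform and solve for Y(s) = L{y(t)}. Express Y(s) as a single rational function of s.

Laplace-transform each side.
Using L{y''} = s^2 Y - s·y(0) - y'(0) and L{y'} = sY - y(0), with y(0) = 3, y'(0) = 4, the left side becomes (s^2 - 5*s - 2)Y - (3*s - 11).
The right side is L{cos(7*t)} = s/(s^2 + 49).
So (s^2 - 5*s - 2)Y = s/(s^2 + 49) + (3*s - 11).
Divide through and combine into a single rational function.

Y(s) = (3*s^3 - 11*s^2 + 148*s - 539)/(s^4 - 5*s^3 + 47*s^2 - 245*s - 98)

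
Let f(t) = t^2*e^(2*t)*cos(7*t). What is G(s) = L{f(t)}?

L{cos(7t)} = s/(s^2 + 49).
Multiplying by e^(2t) shifts s → s - 2, so L{e^(2*t)*cos(7*t)} = (s - 2)/((s - 2)^2 + 49).
Then apply L{t^2·g(t)} = (-1)^2 d^2/ds^2[H(s)] with H(s) = (s - 2)/((s - 2)^2 + 49):
differentiating 2 times and applying the sign gives 2*(s - 2)*(s^2 - 4*s - 143)/(s^2 - 4*s + 53)^3.

G(s) = 2*(s - 2)*(s^2 - 4*s - 143)/(s^2 - 4*s + 53)^3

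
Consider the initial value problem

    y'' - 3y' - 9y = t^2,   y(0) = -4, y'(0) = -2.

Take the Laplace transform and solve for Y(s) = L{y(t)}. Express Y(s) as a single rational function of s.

Y(s) = (-4*s^4 + 10*s^3 + 2)/(s^5 - 3*s^4 - 9*s^3)

Apply the Laplace transform to the equation.
With L{y''} = s^2 Y - s·y(0) - y'(0) and L{y'} = sY - y(0), with y(0) = -4, y'(0) = -2: the LHS transforms to (s^2 - 3*s - 9)Y - (-4*s + 10).
The right side is L{t^2} = 2/s^3.
So (s^2 - 3*s - 9)Y = 2/s^3 + (-4*s + 10).
Solve for Y(s) and write it as one ratio of polynomials.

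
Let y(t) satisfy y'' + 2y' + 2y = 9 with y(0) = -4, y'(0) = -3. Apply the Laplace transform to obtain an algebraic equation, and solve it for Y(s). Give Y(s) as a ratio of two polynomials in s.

Y(s) = (-4*s^2 - 11*s + 9)/(s^3 + 2*s^2 + 2*s)

Laplace-transform each side.
The derivative rules (L{y''} = s^2 Y - s·y(0) - y'(0) and L{y'} = sY - y(0), with y(0) = -4, y'(0) = -3) turn the left side into (s^2 + 2*s + 2)Y - (-4*s - 11).
The right side is L{9} = 9/s.
So (s^2 + 2*s + 2)Y = 9/s + (-4*s - 11).
Solve for Y(s) and write it as one ratio of polynomials.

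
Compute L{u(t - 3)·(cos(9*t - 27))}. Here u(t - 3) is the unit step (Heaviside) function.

s*exp(-3*s)/(s^2 + 81)

By the second shifting theorem, L{u(t - c)·g(t - c)} = e^(-cs)·H(s) with c = 3 and H(s) = L{g(t)}.
L{cos(9t)} = s/(s^2 + 81).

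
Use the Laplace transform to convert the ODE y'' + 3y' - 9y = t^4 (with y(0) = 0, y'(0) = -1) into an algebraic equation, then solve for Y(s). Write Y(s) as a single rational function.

Take the Laplace transform of both sides.
Using L{y''} = s^2 Y - s·y(0) - y'(0) and L{y'} = sY - y(0), with y(0) = 0, y'(0) = -1, the left side becomes (s^2 + 3*s - 9)Y - (-1).
The right side is L{t^4} = 24/s^5.
So (s^2 + 3*s - 9)Y = 24/s^5 + (-1).
Solve for Y(s) and write it as one ratio of polynomials.

Y(s) = (-s^5 + 24)/(s^7 + 3*s^6 - 9*s^5)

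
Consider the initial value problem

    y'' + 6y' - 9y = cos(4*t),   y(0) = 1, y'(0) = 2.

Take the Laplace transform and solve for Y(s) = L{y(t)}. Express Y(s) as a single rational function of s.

Take the Laplace transform of both sides.
Using L{y''} = s^2 Y - s·y(0) - y'(0) and L{y'} = sY - y(0), with y(0) = 1, y'(0) = 2, the left side becomes (s^2 + 6*s - 9)Y - (s + 8).
The right side is L{cos(4*t)} = s/(s^2 + 16).
So (s^2 + 6*s - 9)Y = s/(s^2 + 16) + (s + 8).
Divide through and combine into a single rational function.

Y(s) = (s^3 + 8*s^2 + 17*s + 128)/(s^4 + 6*s^3 + 7*s^2 + 96*s - 144)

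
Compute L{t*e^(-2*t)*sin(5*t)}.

L{sin(5t)} = 5/(s^2 + 25).
Multiplying by e^(-2t) shifts s → s + 2, so L{e^(-2*t)*sin(5*t)} = 5/((s + 2)^2 + 25).
Then apply L{t·g(t)} = -d/ds[H(s)] with H(s) = 5/((s + 2)^2 + 25):
differentiating 1 time and applying the sign gives 10*(s + 2)/(s^2 + 4*s + 29)^2.

10*(s + 2)/(s^2 + 4*s + 29)^2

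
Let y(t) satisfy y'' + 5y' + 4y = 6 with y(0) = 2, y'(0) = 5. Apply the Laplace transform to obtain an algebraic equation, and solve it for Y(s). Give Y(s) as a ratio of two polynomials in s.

Y(s) = (2*s^2 + 15*s + 6)/(s^3 + 5*s^2 + 4*s)

Apply the Laplace transform to the equation.
With L{y''} = s^2 Y - s·y(0) - y'(0) and L{y'} = sY - y(0), with y(0) = 2, y'(0) = 5: the LHS transforms to (s^2 + 5*s + 4)Y - (2*s + 15).
The right side is L{6} = 6/s.
So (s^2 + 5*s + 4)Y = 6/s + (2*s + 15).
Solve for Y(s) and write it as one ratio of polynomials.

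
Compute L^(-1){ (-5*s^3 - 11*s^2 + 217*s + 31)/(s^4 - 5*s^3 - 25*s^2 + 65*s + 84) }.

-2*exp(7*t) - 4*exp(3*t) - 2*exp(-t) + 3*exp(-4*t)

Factor the denominator: s^4 - 5*s^3 - 25*s^2 + 65*s + 84 = (s - 7)*(s - 3)*(s + 1)*(s + 4).
Partial fraction decomposition gives [-2/(s - 7)] + [-2/(s + 1)] + [3/(s + 4)] + [-4/(s - 3)].
Invert each term: -2/(s - 7) ↔ -2e^(7t); -2/(s + 1) ↔ -2e^(-t); 3/(s + 4) ↔ 3e^(-4t); -4/(s - 3) ↔ -4e^(3t).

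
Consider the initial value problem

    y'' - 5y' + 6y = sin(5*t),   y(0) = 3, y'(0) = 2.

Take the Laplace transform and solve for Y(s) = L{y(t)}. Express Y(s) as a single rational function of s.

Laplace-transform each side.
With L{y''} = s^2 Y - s·y(0) - y'(0) and L{y'} = sY - y(0), with y(0) = 3, y'(0) = 2: the LHS transforms to (s^2 - 5*s + 6)Y - (3*s - 13).
The right side is L{sin(5*t)} = 5/(s^2 + 25).
So (s^2 - 5*s + 6)Y = 5/(s^2 + 25) + (3*s - 13).
Isolate Y and clear denominators.

Y(s) = (3*s^3 - 13*s^2 + 75*s - 320)/(s^4 - 5*s^3 + 31*s^2 - 125*s + 150)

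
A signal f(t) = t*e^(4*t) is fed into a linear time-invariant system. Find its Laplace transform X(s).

X(s) = (s - 4)^(-2)

L{e^(4t)} = 1/(s - 4).
Then apply L{t·g(t)} = -d/ds[G(s)] with G(s) = 1/(s - 4):
differentiating 1 time and applying the sign gives (s - 4)^(-2).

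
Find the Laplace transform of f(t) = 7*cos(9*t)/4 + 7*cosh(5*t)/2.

Apply the Laplace transform termwise.
(7/4)·[L{cos(9t)} = s/(s^2 + 81)]; (7/2)·[L{cosh(5t)} = s/(s^2 - 25)].

7*s/(4*(s^2 + 81)) + 7*s/(2*(s^2 - 25))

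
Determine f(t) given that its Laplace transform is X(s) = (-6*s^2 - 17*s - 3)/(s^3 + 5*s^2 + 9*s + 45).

Factor the denominator: s^3 + 5*s^2 + 9*s + 45 = (s + 5)*(s^2 + 9).
Partial fraction decomposition gives [-2/(s + 5)] + [-4*s/(s^2 + 9)] + [3/(s^2 + 9)].
Invert each term: -2/(s + 5) ↔ -2e^(-5t); -4·s/(s^2 + 9) ↔ -4cos(3t); 1·3/(s^2 + 9) ↔ sin(3t).

f(t) = sin(3*t) - 4*cos(3*t) - 2*exp(-5*t)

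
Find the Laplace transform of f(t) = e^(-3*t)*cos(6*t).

L{cos(6t)} = s/(s^2 + 36).
By the first shifting theorem, multiplying by e^(-3t) replaces s with s + 3.

(s + 3)/((s + 3)^2 + 36)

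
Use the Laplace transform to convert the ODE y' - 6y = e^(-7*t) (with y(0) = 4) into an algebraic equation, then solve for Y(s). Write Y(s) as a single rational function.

Y(s) = (4*s + 29)/(s^2 + s - 42)

Laplace-transform each side.
Using L{y'} = sY - y(0) = sY - 4, the left side becomes (s - 6)Y - (4).
The right side is L{e^(-7*t)} = 1/(s + 7).
So (s - 6)Y = 1/(s + 7) + (4).
Solve for Y(s) and write it as one ratio of polynomials.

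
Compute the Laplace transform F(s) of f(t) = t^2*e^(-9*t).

F(s) = 2/(s + 9)^3

L{e^(-9t)} = 1/(s + 9).
Then apply L{t^2·g(t)} = (-1)^2 d^2/ds^2[G(s)] with G(s) = 1/(s + 9):
differentiating 2 times and applying the sign gives 2/(s + 9)^3.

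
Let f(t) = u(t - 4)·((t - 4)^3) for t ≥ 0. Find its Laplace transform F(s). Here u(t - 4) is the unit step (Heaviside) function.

By the second shifting theorem, L{u(t - c)·g(t - c)} = e^(-cs)·G(s) with c = 4 and G(s) = L{g(t)}.
L{t^3} = 3!/s^4 = 6/s^4.

F(s) = 6*exp(-4*s)/s^4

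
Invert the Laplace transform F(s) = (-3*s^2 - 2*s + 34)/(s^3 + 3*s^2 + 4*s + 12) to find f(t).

f(t) = 5*sin(2*t) - 4*cos(2*t) + exp(-3*t)

Factor the denominator: s^3 + 3*s^2 + 4*s + 12 = (s + 3)*(s^2 + 4).
Partial fraction decomposition gives [1/(s + 3)] + [-4*s/(s^2 + 4)] + [10/(s^2 + 4)].
Invert each term: 1/(s + 3) ↔ e^(-3t); -4·s/(s^2 + 4) ↔ -4cos(2t); 5·2/(s^2 + 4) ↔ 5sin(2t).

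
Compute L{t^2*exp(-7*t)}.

2/(s + 7)^3

L{e^(-7t)} = 1/(s + 7).
Then apply L{t^2·g(t)} = (-1)^2 d^2/ds^2[G(s)] with G(s) = 1/(s + 7):
differentiating 2 times and applying the sign gives 2/(s + 7)^3.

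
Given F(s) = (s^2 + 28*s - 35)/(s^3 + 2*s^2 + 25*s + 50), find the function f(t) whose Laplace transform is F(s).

f(t) = 4*sin(5*t) + 4*cos(5*t) - 3*exp(-2*t)

Factor the denominator: s^3 + 2*s^2 + 25*s + 50 = (s + 2)*(s^2 + 25).
Partial fraction decomposition gives [-3/(s + 2)] + [4*s/(s^2 + 25)] + [20/(s^2 + 25)].
Invert each term: -3/(s + 2) ↔ -3e^(-2t); 4·s/(s^2 + 25) ↔ 4cos(5t); 4·5/(s^2 + 25) ↔ 4sin(5t).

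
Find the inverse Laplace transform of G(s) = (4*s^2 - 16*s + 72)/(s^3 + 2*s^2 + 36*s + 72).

-3*sin(6*t) + cos(6*t) + 3*exp(-2*t)

Factor the denominator: s^3 + 2*s^2 + 36*s + 72 = (s + 2)*(s^2 + 36).
Partial fraction decomposition gives [3/(s + 2)] + [s/(s^2 + 36)] + [-18/(s^2 + 36)].
Invert each term: 3/(s + 2) ↔ 3e^(-2t); 1·s/(s^2 + 36) ↔ cos(6t); -3·6/(s^2 + 36) ↔ -3sin(6t).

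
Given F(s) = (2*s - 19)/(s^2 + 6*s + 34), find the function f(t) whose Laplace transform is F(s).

f(t) = -5*exp(-3*t)*sin(5*t) + 2*exp(-3*t)*cos(5*t)

Complete the square in the denominator: s^2 + 6*s + 34 = (s + 3)^2 + 5^2.
Split the numerator to match: 2*s - 19 = 2·(s + 3) - 5·5.
Invert each term: 2·(s + 3)/((s + 3)^2 + 25) ↔ 2e^(-3t)cos(5t); -5·5/((s + 3)^2 + 25) ↔ -5e^(-3t)sin(5t).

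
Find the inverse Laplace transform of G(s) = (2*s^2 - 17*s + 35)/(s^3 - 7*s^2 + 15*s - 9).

t*exp(3*t) - 3*exp(3*t) + 5*exp(t)

Factor the denominator: s^3 - 7*s^2 + 15*s - 9 = (s - 3)^2*(s - 1).
Partial fraction decomposition gives [-3/(s - 3)] + [(s - 3)^(-2)] + [5/(s - 1)].
Invert each term: -3/(s - 3) ↔ -3e^(3t); 1/(s - 3)^2 ↔ t·e^(3t); 5/(s - 1) ↔ 5e^(t).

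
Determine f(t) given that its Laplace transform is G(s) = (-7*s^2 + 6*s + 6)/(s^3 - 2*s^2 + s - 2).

f(t) = -2*exp(2*t) - 4*sin(t) - 5*cos(t)

Factor the denominator: s^3 - 2*s^2 + s - 2 = (s - 2)*(s^2 + 1).
Partial fraction decomposition gives [-2/(s - 2)] + [-5*s/(s^2 + 1)] + [-4/(s^2 + 1)].
Invert each term: -2/(s - 2) ↔ -2e^(2t); -5·s/(s^2 + 1) ↔ -5cos(t); -4·1/(s^2 + 1) ↔ -4sin(t).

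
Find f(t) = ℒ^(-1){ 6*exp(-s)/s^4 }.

The factor e^(-s) signals a time shift by c = 1 (second shifting theorem).
L{t^3} = 3!/s^4 = 6/s^4, so L^-1{6/s^4} = t^3.
Hence the inverse is u(t - 1) times that function evaluated at t - 1.

f(t) = Heaviside(t - 1)*((t - 1)^3)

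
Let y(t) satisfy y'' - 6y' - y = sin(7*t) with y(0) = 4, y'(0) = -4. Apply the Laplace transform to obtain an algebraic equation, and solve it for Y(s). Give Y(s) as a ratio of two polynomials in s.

Y(s) = (4*s^3 - 28*s^2 + 196*s - 1365)/(s^4 - 6*s^3 + 48*s^2 - 294*s - 49)

Laplace-transform each side.
With L{y''} = s^2 Y - s·y(0) - y'(0) and L{y'} = sY - y(0), with y(0) = 4, y'(0) = -4: the LHS transforms to (s^2 - 6*s - 1)Y - (4*s - 28).
The right side is L{sin(7*t)} = 7/(s^2 + 49).
So (s^2 - 6*s - 1)Y = 7/(s^2 + 49) + (4*s - 28).
Isolate Y and clear denominators.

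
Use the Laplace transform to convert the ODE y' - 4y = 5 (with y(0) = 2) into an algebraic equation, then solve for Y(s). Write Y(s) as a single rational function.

Y(s) = (2*s + 5)/(s^2 - 4*s)

Take the Laplace transform of both sides.
Using L{y'} = sY - y(0) = sY - 2, the left side becomes (s - 4)Y - (2).
The right side is L{5} = 5/s.
So (s - 4)Y = 5/s + (2).
Solve for Y(s) and write it as one ratio of polynomials.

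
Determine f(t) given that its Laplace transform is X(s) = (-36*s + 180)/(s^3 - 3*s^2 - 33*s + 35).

Factor the denominator: s^3 - 3*s^2 - 33*s + 35 = (s - 7)*(s - 1)*(s + 5).
Partial fraction decomposition gives [5/(s + 5)] + [-1/(s - 7)] + [-4/(s - 1)].
Invert each term: 5/(s + 5) ↔ 5e^(-5t); -1/(s - 7) ↔ -e^(7t); -4/(s - 1) ↔ -4e^(t).

f(t) = -exp(7*t) - 4*exp(t) + 5*exp(-5*t)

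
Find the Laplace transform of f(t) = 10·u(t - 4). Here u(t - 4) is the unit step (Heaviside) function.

By the second shifting theorem, L{u(t - c)·g(t - c)} = e^(-cs)·G(s) with c = 4 and G(s) = L{g(t)}.
L{10} = 10/s.

10*exp(-4*s)/s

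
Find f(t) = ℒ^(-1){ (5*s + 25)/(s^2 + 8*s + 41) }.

Complete the square in the denominator: s^2 + 8*s + 41 = (s + 4)^2 + 5^2.
Split the numerator to match: 5*s + 25 = 5·(s + 4) + 1·5.
Invert each term: 5·(s + 4)/((s + 4)^2 + 25) ↔ 5e^(-4t)cos(5t); 1·5/((s + 4)^2 + 25) ↔ e^(-4t)sin(5t).

f(t) = exp(-4*t)*sin(5*t) + 5*exp(-4*t)*cos(5*t)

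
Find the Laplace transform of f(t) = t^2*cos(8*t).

2*s*(s^2 - 192)/(s^2 + 64)^3

L{cos(8t)} = s/(s^2 + 64).
Then apply L{t^2·g(t)} = (-1)^2 d^2/ds^2[G(s)] with G(s) = s/(s^2 + 64):
differentiating 2 times and applying the sign gives 2*s*(s^2 - 192)/(s^2 + 64)^3.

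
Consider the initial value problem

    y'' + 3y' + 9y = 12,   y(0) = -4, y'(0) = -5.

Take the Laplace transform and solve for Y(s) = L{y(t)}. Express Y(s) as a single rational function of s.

Y(s) = (-4*s^2 - 17*s + 12)/(s^3 + 3*s^2 + 9*s)

Transform both sides with L{·}.
Using L{y''} = s^2 Y - s·y(0) - y'(0) and L{y'} = sY - y(0), with y(0) = -4, y'(0) = -5, the left side becomes (s^2 + 3*s + 9)Y - (-4*s - 17).
The right side is L{12} = 12/s.
So (s^2 + 3*s + 9)Y = 12/s + (-4*s - 17).
Divide through and combine into a single rational function.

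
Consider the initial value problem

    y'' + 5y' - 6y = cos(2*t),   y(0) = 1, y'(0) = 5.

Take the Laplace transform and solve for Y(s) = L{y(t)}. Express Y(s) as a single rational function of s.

Y(s) = (s^3 + 10*s^2 + 5*s + 40)/(s^4 + 5*s^3 - 2*s^2 + 20*s - 24)

Apply the Laplace transform to the equation.
Using L{y''} = s^2 Y - s·y(0) - y'(0) and L{y'} = sY - y(0), with y(0) = 1, y'(0) = 5, the left side becomes (s^2 + 5*s - 6)Y - (s + 10).
The right side is L{cos(2*t)} = s/(s^2 + 4).
So (s^2 + 5*s - 6)Y = s/(s^2 + 4) + (s + 10).
Divide through and combine into a single rational function.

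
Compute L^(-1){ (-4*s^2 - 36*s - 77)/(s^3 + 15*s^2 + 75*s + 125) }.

3*t^2*exp(-5*t)/2 + 4*t*exp(-5*t) - 4*exp(-5*t)

Factor the denominator: s^3 + 15*s^2 + 75*s + 125 = (s + 5)^3.
Partial fraction decomposition gives [-4/(s + 5)] + [4/(s + 5)^2] + [3/(s + 5)^3].
Invert each term: -4/(s + 5) ↔ -4e^(-5t); 4/(s + 5)^2 ↔ 4t·e^(-5t); 3/(s + 5)^3 ↔ (3/2)t^2·e^(-5t).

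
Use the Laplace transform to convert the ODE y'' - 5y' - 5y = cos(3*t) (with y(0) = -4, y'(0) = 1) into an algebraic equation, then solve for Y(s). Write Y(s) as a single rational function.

Take the Laplace transform of both sides.
With L{y''} = s^2 Y - s·y(0) - y'(0) and L{y'} = sY - y(0), with y(0) = -4, y'(0) = 1: the LHS transforms to (s^2 - 5*s - 5)Y - (-4*s + 21).
The right side is L{cos(3*t)} = s/(s^2 + 9).
So (s^2 - 5*s - 5)Y = s/(s^2 + 9) + (-4*s + 21).
Divide through and combine into a single rational function.

Y(s) = (-4*s^3 + 21*s^2 - 35*s + 189)/(s^4 - 5*s^3 + 4*s^2 - 45*s - 45)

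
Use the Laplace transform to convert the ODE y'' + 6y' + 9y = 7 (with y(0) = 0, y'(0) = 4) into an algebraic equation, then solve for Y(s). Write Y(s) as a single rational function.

Y(s) = (4*s + 7)/(s^3 + 6*s^2 + 9*s)

Apply the Laplace transform to the equation.
With L{y''} = s^2 Y - s·y(0) - y'(0) and L{y'} = sY - y(0), with y(0) = 0, y'(0) = 4: the LHS transforms to (s^2 + 6*s + 9)Y - (4).
The right side is L{7} = 7/s.
So (s^2 + 6*s + 9)Y = 7/s + (4).
Divide through and combine into a single rational function.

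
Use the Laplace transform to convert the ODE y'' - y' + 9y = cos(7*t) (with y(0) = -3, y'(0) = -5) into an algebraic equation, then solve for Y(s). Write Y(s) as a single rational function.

Transform both sides with L{·}.
The derivative rules (L{y''} = s^2 Y - s·y(0) - y'(0) and L{y'} = sY - y(0), with y(0) = -3, y'(0) = -5) turn the left side into (s^2 - s + 9)Y - (-3*s - 2).
The right side is L{cos(7*t)} = s/(s^2 + 49).
So (s^2 - s + 9)Y = s/(s^2 + 49) + (-3*s - 2).
Solve for Y(s) and write it as one ratio of polynomials.

Y(s) = (-3*s^3 - 2*s^2 - 146*s - 98)/(s^4 - s^3 + 58*s^2 - 49*s + 441)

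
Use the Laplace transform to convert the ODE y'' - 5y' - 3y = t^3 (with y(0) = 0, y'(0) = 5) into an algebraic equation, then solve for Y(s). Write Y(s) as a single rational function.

Apply the Laplace transform to the equation.
Using L{y''} = s^2 Y - s·y(0) - y'(0) and L{y'} = sY - y(0), with y(0) = 0, y'(0) = 5, the left side becomes (s^2 - 5*s - 3)Y - (5).
The right side is L{t^3} = 6/s^4.
So (s^2 - 5*s - 3)Y = 6/s^4 + (5).
Isolate Y and clear denominators.

Y(s) = (5*s^4 + 6)/(s^6 - 5*s^5 - 3*s^4)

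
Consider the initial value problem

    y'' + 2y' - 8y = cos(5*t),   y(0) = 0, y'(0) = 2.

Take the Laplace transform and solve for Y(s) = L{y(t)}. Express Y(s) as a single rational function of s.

Transform both sides with L{·}.
With L{y''} = s^2 Y - s·y(0) - y'(0) and L{y'} = sY - y(0), with y(0) = 0, y'(0) = 2: the LHS transforms to (s^2 + 2*s - 8)Y - (2).
The right side is L{cos(5*t)} = s/(s^2 + 25).
So (s^2 + 2*s - 8)Y = s/(s^2 + 25) + (2).
Divide through and combine into a single rational function.

Y(s) = (2*s^2 + s + 50)/(s^4 + 2*s^3 + 17*s^2 + 50*s - 200)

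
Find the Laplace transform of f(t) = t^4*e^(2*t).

24/(s - 2)^5

L{t^4} = 4!/s^5 = 24/s^5.
By the first shifting theorem, multiplying by e^(2t) replaces s with s - 2.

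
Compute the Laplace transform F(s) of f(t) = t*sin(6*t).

F(s) = 12*s/(s^2 + 36)^2

L{sin(6t)} = 6/(s^2 + 36).
Then apply L{t·g(t)} = -d/ds[G(s)] with G(s) = 6/(s^2 + 36):
differentiating 1 time and applying the sign gives 12*s/(s^2 + 36)^2.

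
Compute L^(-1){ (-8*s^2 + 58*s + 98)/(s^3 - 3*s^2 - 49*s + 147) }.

2*exp(7*t) - 5*exp(3*t) - 5*exp(-7*t)

Factor the denominator: s^3 - 3*s^2 - 49*s + 147 = (s - 7)*(s - 3)*(s + 7).
Partial fraction decomposition gives [-5/(s - 3)] + [-5/(s + 7)] + [2/(s - 7)].
Invert each term: -5/(s - 3) ↔ -5e^(3t); -5/(s + 7) ↔ -5e^(-7t); 2/(s - 7) ↔ 2e^(7t).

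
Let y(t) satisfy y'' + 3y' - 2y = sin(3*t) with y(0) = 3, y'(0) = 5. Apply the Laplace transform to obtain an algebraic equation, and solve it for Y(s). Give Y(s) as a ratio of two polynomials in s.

Y(s) = (3*s^3 + 14*s^2 + 27*s + 129)/(s^4 + 3*s^3 + 7*s^2 + 27*s - 18)

Transform both sides with L{·}.
With L{y''} = s^2 Y - s·y(0) - y'(0) and L{y'} = sY - y(0), with y(0) = 3, y'(0) = 5: the LHS transforms to (s^2 + 3*s - 2)Y - (3*s + 14).
The right side is L{sin(3*t)} = 3/(s^2 + 9).
So (s^2 + 3*s - 2)Y = 3/(s^2 + 9) + (3*s + 14).
Divide through and combine into a single rational function.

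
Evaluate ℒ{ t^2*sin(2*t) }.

4*(3*s^2 - 4)/(s^2 + 4)^3

L{sin(2t)} = 2/(s^2 + 4).
Then apply L{t^2·g(t)} = (-1)^2 d^2/ds^2[G(s)] with G(s) = 2/(s^2 + 4):
differentiating 2 times and applying the sign gives 4*(3*s^2 - 4)/(s^2 + 4)^3.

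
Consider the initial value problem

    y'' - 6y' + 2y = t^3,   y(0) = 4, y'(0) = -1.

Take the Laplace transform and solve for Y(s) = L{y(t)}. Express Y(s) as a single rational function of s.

Y(s) = (4*s^5 - 25*s^4 + 6)/(s^6 - 6*s^5 + 2*s^4)

Transform both sides with L{·}.
The derivative rules (L{y''} = s^2 Y - s·y(0) - y'(0) and L{y'} = sY - y(0), with y(0) = 4, y'(0) = -1) turn the left side into (s^2 - 6*s + 2)Y - (4*s - 25).
The right side is L{t^3} = 6/s^4.
So (s^2 - 6*s + 2)Y = 6/s^4 + (4*s - 25).
Solve for Y(s) and write it as one ratio of polynomials.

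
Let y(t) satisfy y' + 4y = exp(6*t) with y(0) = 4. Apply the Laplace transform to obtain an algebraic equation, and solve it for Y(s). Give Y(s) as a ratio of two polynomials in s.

Laplace-transform each side.
Using L{y'} = sY - y(0) = sY - 4, the left side becomes (s + 4)Y - (4).
The right side is L{exp(6*t)} = 1/(s - 6).
So (s + 4)Y = 1/(s - 6) + (4).
Solve for Y(s) and write it as one ratio of polynomials.

Y(s) = (4*s - 23)/(s^2 - 2*s - 24)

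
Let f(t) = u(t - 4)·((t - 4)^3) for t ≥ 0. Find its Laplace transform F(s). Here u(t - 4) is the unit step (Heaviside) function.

F(s) = 6*exp(-4*s)/s^4

By the second shifting theorem, L{u(t - c)·g(t - c)} = e^(-cs)·G(s) with c = 4 and G(s) = L{g(t)}.
L{t^3} = 3!/s^4 = 6/s^4.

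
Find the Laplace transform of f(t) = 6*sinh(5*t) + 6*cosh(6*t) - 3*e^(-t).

6*s/(s^2 - 36) + 30/(s^2 - 25) - 3/(s + 1)

By linearity of the Laplace transform, transform each term separately.
(6)·[L{cosh(6t)} = s/(s^2 - 36)]; (-3)·[L{e^(-t)} = 1/(s + 1)]; (6)·[L{sinh(5t)} = 5/(s^2 - 25)].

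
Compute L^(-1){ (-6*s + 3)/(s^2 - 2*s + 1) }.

Factor the denominator: s^2 - 2*s + 1 = (s - 1)^2.
Partial fraction decomposition gives [-6/(s - 1)] + [-3/(s - 1)^2].
Invert each term: -6/(s - 1) ↔ -6e^(t); -3/(s - 1)^2 ↔ -3t·e^(t).

-3*t*exp(t) - 6*exp(t)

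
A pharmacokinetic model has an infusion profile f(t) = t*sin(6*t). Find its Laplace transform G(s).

G(s) = 12*s/(s^2 + 36)^2

L{sin(6t)} = 6/(s^2 + 36).
Then apply L{t·g(t)} = -d/ds[H(s)] with H(s) = 6/(s^2 + 36):
differentiating 1 time and applying the sign gives 12*s/(s^2 + 36)^2.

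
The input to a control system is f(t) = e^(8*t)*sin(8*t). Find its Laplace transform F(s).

L{sin(8t)} = 8/(s^2 + 64).
By the first shifting theorem, multiplying by e^(8t) replaces s with s - 8.

F(s) = 8/((s - 8)^2 + 64)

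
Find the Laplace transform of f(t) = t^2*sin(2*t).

4*(3*s^2 - 4)/(s^2 + 4)^3

L{sin(2t)} = 2/(s^2 + 4).
Then apply L{t^2·g(t)} = (-1)^2 d^2/ds^2[G(s)] with G(s) = 2/(s^2 + 4):
differentiating 2 times and applying the sign gives 4*(3*s^2 - 4)/(s^2 + 4)^3.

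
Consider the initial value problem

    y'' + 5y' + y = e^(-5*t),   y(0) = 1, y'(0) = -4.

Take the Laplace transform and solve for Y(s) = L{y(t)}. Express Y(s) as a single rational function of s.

Y(s) = (s^2 + 6*s + 6)/(s^3 + 10*s^2 + 26*s + 5)

Take the Laplace transform of both sides.
The derivative rules (L{y''} = s^2 Y - s·y(0) - y'(0) and L{y'} = sY - y(0), with y(0) = 1, y'(0) = -4) turn the left side into (s^2 + 5*s + 1)Y - (s + 1).
The right side is L{e^(-5*t)} = 1/(s + 5).
So (s^2 + 5*s + 1)Y = 1/(s + 5) + (s + 1).
Solve for Y(s) and write it as one ratio of polynomials.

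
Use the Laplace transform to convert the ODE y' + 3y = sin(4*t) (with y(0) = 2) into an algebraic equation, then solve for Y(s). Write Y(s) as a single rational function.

Take the Laplace transform of both sides.
Using L{y'} = sY - y(0) = sY - 2, the left side becomes (s + 3)Y - (2).
The right side is L{sin(4*t)} = 4/(s^2 + 16).
So (s + 3)Y = 4/(s^2 + 16) + (2).
Isolate Y and clear denominators.

Y(s) = (2*s^2 + 36)/(s^3 + 3*s^2 + 16*s + 48)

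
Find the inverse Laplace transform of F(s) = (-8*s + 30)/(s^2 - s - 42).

Factor the denominator: s^2 - s - 42 = (s - 7)*(s + 6).
Partial fraction decomposition gives [-6/(s + 6)] + [-2/(s - 7)].
Invert each term: -6/(s + 6) ↔ -6e^(-6t); -2/(s - 7) ↔ -2e^(7t).

-2*exp(7*t) - 6*exp(-6*t)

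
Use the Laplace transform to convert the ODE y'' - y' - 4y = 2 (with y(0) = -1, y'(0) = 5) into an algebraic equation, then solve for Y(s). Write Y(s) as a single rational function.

Y(s) = (-s^2 + 6*s + 2)/(s^3 - s^2 - 4*s)

Laplace-transform each side.
With L{y''} = s^2 Y - s·y(0) - y'(0) and L{y'} = sY - y(0), with y(0) = -1, y'(0) = 5: the LHS transforms to (s^2 - s - 4)Y - (-s + 6).
The right side is L{2} = 2/s.
So (s^2 - s - 4)Y = 2/s + (-s + 6).
Divide through and combine into a single rational function.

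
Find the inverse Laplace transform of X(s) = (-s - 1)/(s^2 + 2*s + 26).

Rewrite the denominator: s^2 + 2*s + 26 = (s + 1)^2 + 25.
The form in (s + 1) signals a first-shifting-theorem factor e^(-t).
Since L{cos(5t)} = s/(s^2 + 25), the inverse is e^(-t)*cos(5*t), scaled by -1.

-exp(-t)*cos(5*t)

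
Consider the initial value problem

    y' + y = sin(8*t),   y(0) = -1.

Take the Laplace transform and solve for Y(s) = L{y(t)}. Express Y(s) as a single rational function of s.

Y(s) = (-s^2 - 56)/(s^3 + s^2 + 64*s + 64)

Take the Laplace transform of both sides.
The derivative rules (L{y'} = sY - y(0) = sY - (-1)) turn the left side into (s + 1)Y - (-1).
The right side is L{sin(8*t)} = 8/(s^2 + 64).
So (s + 1)Y = 8/(s^2 + 64) + (-1).
Divide through and combine into a single rational function.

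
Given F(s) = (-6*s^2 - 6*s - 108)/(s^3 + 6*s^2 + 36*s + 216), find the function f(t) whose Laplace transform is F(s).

f(t) = sin(6*t) - 2*cos(6*t) - 4*exp(-6*t)

Factor the denominator: s^3 + 6*s^2 + 36*s + 216 = (s + 6)*(s^2 + 36).
Partial fraction decomposition gives [-4/(s + 6)] + [-2*s/(s^2 + 36)] + [6/(s^2 + 36)].
Invert each term: -4/(s + 6) ↔ -4e^(-6t); -2·s/(s^2 + 36) ↔ -2cos(6t); 1·6/(s^2 + 36) ↔ sin(6t).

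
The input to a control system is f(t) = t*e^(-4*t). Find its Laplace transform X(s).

L{e^(-4t)} = 1/(s + 4).
Then apply L{t·g(t)} = -d/ds[G(s)] with G(s) = 1/(s + 4):
differentiating 1 time and applying the sign gives (s + 4)^(-2).

X(s) = (s + 4)^(-2)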